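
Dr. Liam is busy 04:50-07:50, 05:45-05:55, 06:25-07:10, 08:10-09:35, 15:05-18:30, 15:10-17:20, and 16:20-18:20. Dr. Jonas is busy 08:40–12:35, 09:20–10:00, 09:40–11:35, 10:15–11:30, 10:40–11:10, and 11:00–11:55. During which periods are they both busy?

First set merges to 04:50–07:50, 08:10–09:35, 15:05–18:30.
Second set merges to 08:40–12:35.
04:50–07:50 meets no B interval.
08:10–09:35 ∩ B → 08:40–09:35.
15:05–18:30 meets no B interval.

08:40–09:35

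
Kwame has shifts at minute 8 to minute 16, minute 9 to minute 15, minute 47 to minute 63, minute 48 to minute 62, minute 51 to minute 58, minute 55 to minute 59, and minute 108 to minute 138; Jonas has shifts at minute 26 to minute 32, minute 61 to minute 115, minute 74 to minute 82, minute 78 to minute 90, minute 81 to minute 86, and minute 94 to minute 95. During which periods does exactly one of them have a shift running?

A, merged: minute 8 to minute 16, minute 47 to minute 63, minute 108 to minute 138.
B, merged: minute 26 to minute 32, minute 61 to minute 115.
Only in the first: minute 8 to minute 16, minute 47 to minute 61, minute 115 to minute 138.
Only in the second: minute 26 to minute 32, minute 63 to minute 108.
Together these are the periods covered by exactly one.

minute 8 to minute 16, minute 26 to minute 32, minute 47 to minute 61, minute 63 to minute 108, minute 115 to minute 138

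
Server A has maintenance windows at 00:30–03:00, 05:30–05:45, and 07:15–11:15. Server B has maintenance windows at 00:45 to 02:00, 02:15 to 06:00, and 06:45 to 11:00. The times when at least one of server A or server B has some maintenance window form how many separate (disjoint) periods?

2

A ∪ B = 00:30–06:00, 06:45–11:15.
That is 2 disjoint pieces.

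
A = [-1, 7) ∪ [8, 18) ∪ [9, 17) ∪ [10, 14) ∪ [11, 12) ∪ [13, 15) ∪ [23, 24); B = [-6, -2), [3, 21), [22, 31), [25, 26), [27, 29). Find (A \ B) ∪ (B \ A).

[-6, -2) ∪ [-1, 3) ∪ [7, 8) ∪ [18, 21) ∪ [22, 23) ∪ [24, 31)

A, merged: [-1, 7), [8, 18), [23, 24).
B, merged: [-6, -2), [3, 21), [22, 31).
A but not B: [-1, 3).
B but not A: [-6, -2), [7, 8), [18, 21), [22, 23), [24, 31).
Combining gives A △ B.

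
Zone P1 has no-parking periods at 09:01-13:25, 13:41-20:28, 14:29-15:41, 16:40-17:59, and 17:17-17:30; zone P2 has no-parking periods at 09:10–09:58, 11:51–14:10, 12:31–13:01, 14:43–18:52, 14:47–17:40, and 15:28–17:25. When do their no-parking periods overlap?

First set merges to 09:01-13:25, 13:41-20:28.
Second set merges to 09:10-09:58, 11:51-14:10, 14:43-18:52.
09:01-13:25 overlaps B on 09:10-09:58, 11:51-13:25.
13:41-20:28 overlaps B on 13:41-14:10, 14:43-18:52.

09:10-09:58, 11:51-13:25, 13:41-14:10, 14:43-18:52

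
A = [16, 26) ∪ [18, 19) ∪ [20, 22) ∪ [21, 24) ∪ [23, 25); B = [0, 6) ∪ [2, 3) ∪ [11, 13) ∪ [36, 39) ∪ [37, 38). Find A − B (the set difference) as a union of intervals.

[16, 26)

First set merges to [16, 26).
Second set merges to [0, 6), [11, 13), [36, 39).
[16, 26): nothing removed.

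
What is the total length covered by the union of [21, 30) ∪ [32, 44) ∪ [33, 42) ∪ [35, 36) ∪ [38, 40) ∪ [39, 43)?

Merged: [21, 30), [32, 44).
Lengths: 9 + 12 = 21.

21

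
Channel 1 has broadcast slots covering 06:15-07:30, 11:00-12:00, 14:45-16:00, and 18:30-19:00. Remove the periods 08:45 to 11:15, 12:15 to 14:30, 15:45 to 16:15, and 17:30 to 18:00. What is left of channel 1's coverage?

06:15–07:30, 11:15–12:00, 14:45–15:45, 18:30–19:00

06:15–07:30 is untouched.
11:00–12:00 with B removed leaves 11:15–12:00.
14:45–16:00 with B removed leaves 14:45–15:45.
18:30–19:00 is untouched.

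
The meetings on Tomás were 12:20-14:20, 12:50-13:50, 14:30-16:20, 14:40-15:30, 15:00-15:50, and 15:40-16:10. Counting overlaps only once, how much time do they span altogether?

Merged: 12:20-14:20, 14:30-16:20.
Lengths: 2 h + 1 h 50 min = 3 h 50 min.

3 h 50 min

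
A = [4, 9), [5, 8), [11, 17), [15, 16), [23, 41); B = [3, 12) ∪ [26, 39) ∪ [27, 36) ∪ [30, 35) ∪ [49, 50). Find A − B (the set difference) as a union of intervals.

A, merged: [4, 9), [11, 17), [23, 41).
B, merged: [3, 12), [26, 39), [49, 50).
[4, 9): fully covered by B → removed.
[11, 17) minus B → [12, 17).
[23, 41) minus B → [23, 26), [39, 41).

[12, 17) ∪ [23, 26) ∪ [39, 41)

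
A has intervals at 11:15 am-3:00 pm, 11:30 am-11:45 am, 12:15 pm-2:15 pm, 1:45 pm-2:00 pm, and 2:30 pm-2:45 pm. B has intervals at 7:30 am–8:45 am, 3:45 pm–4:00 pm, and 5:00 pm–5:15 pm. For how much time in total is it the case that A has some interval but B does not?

3 h 45 min

A, merged: 11:15 am-3:00 pm.
A \ B = 11:15 am-3:00 pm.
Total: 3 h 45 min.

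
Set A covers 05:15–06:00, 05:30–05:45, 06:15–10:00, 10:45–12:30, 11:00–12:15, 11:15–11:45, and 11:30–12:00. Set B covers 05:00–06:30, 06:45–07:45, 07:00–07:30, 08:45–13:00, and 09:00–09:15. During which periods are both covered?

05:15-06:00, 06:15-06:30, 06:45-07:45, 08:45-10:00, 10:45-12:30

A, merged: 05:15-06:00, 06:15-10:00, 10:45-12:30.
B, merged: 05:00-06:30, 06:45-07:45, 08:45-13:00.
05:15-06:00 ∩ B → 05:15-06:00.
06:15-10:00 ∩ B → 06:15-06:30, 06:45-07:45, 08:45-10:00.
10:45-12:30 ∩ B → 10:45-12:30.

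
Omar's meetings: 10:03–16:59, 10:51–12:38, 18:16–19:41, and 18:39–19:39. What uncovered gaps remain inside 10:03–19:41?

After merging, the occupied span is 10:03-16:59, 18:16-19:41.
Gaps within 10:03-19:41: 16:59-18:16.

16:59-18:16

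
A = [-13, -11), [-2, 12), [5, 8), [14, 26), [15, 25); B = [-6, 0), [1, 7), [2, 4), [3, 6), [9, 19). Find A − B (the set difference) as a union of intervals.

A, merged: [-13, -11), [-2, 12), [14, 26).
B, merged: [-6, 0), [1, 7), [9, 19).
[-13, -11): nothing removed.
[-2, 12) \ B = [0, 1), [7, 9).
[14, 26) \ B = [19, 26).

[-13, -11) ∪ [0, 1) ∪ [7, 9) ∪ [19, 26)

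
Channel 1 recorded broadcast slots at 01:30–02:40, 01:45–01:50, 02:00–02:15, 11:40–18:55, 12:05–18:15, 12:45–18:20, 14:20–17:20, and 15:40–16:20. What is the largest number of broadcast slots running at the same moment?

5

Walk the sorted start/end points keeping a running depth.
The depth first hits 5 at 15:40.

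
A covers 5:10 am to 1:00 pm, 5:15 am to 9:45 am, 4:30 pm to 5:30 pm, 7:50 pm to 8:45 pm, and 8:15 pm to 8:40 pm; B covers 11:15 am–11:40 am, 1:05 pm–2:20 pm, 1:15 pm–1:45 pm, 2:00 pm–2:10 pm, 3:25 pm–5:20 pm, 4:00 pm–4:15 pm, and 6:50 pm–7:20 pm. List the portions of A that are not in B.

5:10 am–11:15 am, 11:40 am–1:00 pm, 5:20 pm–5:30 pm, 7:50 pm–8:45 pm

A, merged: 5:10 am–1:00 pm, 4:30 pm–5:30 pm, 7:50 pm–8:45 pm.
B, merged: 11:15 am–11:40 am, 1:05 pm–2:20 pm, 3:25 pm–5:20 pm, 6:50 pm–7:20 pm.
5:10 am–1:00 pm minus B → 5:10 am–11:15 am, 11:40 am–1:00 pm.
4:30 pm–5:30 pm minus B → 5:20 pm–5:30 pm.
7:50 pm–8:45 pm: no B overlap → unchanged.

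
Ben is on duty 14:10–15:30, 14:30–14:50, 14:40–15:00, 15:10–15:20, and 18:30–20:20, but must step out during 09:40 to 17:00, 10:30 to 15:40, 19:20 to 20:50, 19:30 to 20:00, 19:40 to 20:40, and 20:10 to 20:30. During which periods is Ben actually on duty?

18:30–19:20

Merge the first list: 14:10–15:30, 18:30–20:20.
Merge the second list: 09:40–17:00, 19:20–20:50.
14:10–15:30: fully covered by B → removed.
18:30–20:20 minus B → 18:30–19:20.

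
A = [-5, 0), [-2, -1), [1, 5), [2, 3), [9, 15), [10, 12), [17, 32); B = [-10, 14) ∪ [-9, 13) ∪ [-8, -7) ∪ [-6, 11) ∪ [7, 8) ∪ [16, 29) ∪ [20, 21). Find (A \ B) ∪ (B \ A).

A, merged: [-5, 0), [1, 5), [9, 15), [17, 32).
B, merged: [-10, 14), [16, 29).
A but not B: [14, 15), [29, 32).
B but not A: [-10, -5), [0, 1), [5, 9), [16, 17).
Combining gives A △ B.

[-10, -5) ∪ [0, 1) ∪ [5, 9) ∪ [14, 15) ∪ [16, 17) ∪ [29, 32)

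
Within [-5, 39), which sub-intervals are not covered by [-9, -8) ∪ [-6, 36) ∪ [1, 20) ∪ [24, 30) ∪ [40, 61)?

[36, 39)

After merging, the occupied span is [-9, -8), [-6, 36), [40, 61).
Gaps within [-5, 39): [36, 39).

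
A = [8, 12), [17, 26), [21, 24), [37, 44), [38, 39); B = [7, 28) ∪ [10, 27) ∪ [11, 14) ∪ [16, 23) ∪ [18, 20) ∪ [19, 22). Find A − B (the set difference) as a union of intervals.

[37, 44)

Merge the first list: [8, 12), [17, 26), [37, 44).
Merge the second list: [7, 28).
[8, 12): fully covered by B → removed.
[17, 26): fully covered by B → removed.
[37, 44): no B overlap → unchanged.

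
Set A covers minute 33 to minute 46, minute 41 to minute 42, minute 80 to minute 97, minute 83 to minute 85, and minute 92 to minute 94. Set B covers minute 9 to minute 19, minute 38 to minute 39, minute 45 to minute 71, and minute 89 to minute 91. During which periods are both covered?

minute 38 to minute 39, minute 45 to minute 46, minute 89 to minute 91

A, merged: minute 33 to minute 46, minute 80 to minute 97.
minute 33 to minute 46 overlaps B on minute 38 to minute 39, minute 45 to minute 46.
minute 80 to minute 97 overlaps B on minute 89 to minute 91.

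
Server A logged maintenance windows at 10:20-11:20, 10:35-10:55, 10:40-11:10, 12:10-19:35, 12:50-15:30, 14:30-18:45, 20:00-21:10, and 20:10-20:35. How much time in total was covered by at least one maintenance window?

Merged: 10:20–11:20, 12:10–19:35, 20:00–21:10.
Lengths: 1 h + 7 h 25 min + 1 h 10 min = 9 h 35 min.

9 h 35 min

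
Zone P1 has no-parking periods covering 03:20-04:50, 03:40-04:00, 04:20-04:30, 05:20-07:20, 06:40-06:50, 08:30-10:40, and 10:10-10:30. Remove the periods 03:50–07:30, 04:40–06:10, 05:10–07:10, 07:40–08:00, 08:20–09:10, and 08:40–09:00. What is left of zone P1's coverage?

03:20–03:50, 09:10–10:40

A, merged: 03:20–04:50, 05:20–07:20, 08:30–10:40.
B, merged: 03:50–07:30, 07:40–08:00, 08:20–09:10.
03:20–04:50 \ B = 03:20–03:50.
05:20–07:20: entirely removed.
08:30–10:40 \ B = 09:10–10:40.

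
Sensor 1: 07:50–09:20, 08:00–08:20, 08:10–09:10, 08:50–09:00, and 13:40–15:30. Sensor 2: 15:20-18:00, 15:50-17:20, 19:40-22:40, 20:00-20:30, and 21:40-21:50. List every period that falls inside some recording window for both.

15:20–15:30

A, merged: 07:50–09:20, 13:40–15:30.
B, merged: 15:20–18:00, 19:40–22:40.
07:50–09:20 falls entirely outside B.
13:40–15:30 overlaps B on 15:20–15:30.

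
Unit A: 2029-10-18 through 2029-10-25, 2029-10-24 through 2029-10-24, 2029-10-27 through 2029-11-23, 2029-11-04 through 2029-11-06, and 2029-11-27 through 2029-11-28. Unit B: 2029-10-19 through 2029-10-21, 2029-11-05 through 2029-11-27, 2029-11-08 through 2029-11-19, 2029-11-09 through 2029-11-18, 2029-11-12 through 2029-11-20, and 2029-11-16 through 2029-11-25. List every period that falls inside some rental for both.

2029-10-19 through 2029-10-21, 2029-11-05 through 2029-11-23, 2029-11-27 through 2029-11-27

A, merged: 2029-10-18 through 2029-10-25, 2029-10-27 through 2029-11-23, 2029-11-27 through 2029-11-28.
B, merged: 2029-10-19 through 2029-10-21, 2029-11-05 through 2029-11-27.
2029-10-18 through 2029-10-25 meets the second set on 2029-10-19 through 2029-10-21.
2029-10-27 through 2029-11-23 meets the second set on 2029-11-05 through 2029-11-23.
2029-11-27 through 2029-11-28 meets the second set on 2029-11-27 through 2029-11-27.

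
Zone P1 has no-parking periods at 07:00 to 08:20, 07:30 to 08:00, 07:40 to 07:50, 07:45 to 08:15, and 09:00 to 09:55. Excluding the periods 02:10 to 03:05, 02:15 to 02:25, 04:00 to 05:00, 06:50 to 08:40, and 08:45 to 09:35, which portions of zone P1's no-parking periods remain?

09:35–09:55

Merge the first list: 07:00–08:20, 09:00–09:55.
Merge the second list: 02:10–03:05, 04:00–05:00, 06:50–08:40, 08:45–09:35.
07:00–08:20 lies entirely inside B → drops out.
09:00–09:55 with B removed leaves 09:35–09:55.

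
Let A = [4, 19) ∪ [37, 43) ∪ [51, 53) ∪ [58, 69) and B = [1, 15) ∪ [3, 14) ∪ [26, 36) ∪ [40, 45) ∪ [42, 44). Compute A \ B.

[15, 19) ∪ [37, 40) ∪ [51, 53) ∪ [58, 69)

B, merged: [1, 15), [26, 36), [40, 45).
[4, 19) minus B → [15, 19).
[37, 43) minus B → [37, 40).
[51, 53): no B overlap → unchanged.
[58, 69): no B overlap → unchanged.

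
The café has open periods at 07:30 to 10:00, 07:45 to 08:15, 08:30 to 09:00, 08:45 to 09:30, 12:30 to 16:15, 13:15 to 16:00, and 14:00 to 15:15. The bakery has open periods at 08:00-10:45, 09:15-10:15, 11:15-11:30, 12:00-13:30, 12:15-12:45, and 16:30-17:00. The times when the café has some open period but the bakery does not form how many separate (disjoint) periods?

Merge the first list: 07:30–10:00, 12:30–16:15.
Merge the second list: 08:00–10:45, 11:15–11:30, 12:00–13:30, 16:30–17:00.
A \ B = 07:30–08:00, 13:30–16:15.
That is 2 disjoint pieces.

2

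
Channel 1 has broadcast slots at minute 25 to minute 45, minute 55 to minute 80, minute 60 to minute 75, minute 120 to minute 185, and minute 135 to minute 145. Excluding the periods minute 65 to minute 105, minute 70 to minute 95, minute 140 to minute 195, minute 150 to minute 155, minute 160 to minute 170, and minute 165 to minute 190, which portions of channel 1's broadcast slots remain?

First set merges to minute 25 to minute 45, minute 55 to minute 80, minute 120 to minute 185.
Second set merges to minute 65 to minute 105, minute 140 to minute 195.
minute 25 to minute 45 is untouched.
minute 55 to minute 80 with B removed leaves minute 55 to minute 65.
minute 120 to minute 185 with B removed leaves minute 120 to minute 140.

minute 25 to minute 45, minute 55 to minute 65, minute 120 to minute 140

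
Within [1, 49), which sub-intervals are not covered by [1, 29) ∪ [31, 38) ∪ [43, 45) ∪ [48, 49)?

Covered (merged): [1, 29), [31, 38), [43, 45), [48, 49).
Uncovered inside [1, 49): [29, 31), [38, 43), [45, 48).

[29, 31) ∪ [38, 43) ∪ [45, 48)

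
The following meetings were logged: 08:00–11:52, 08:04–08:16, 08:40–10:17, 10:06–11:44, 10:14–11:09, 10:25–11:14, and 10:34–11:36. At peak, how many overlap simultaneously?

Sweep endpoints in order; track running count of active intervals.
Peak of 5 reached at 10:34.

5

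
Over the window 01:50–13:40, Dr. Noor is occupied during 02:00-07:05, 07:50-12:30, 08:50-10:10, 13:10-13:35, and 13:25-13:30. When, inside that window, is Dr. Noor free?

01:50–02:00, 07:05–07:50, 12:30–13:10, 13:35–13:40

Covered (merged): 02:00–07:05, 07:50–12:30, 13:10–13:35.
Gaps within 01:50–13:40: 01:50–02:00, 07:05–07:50, 12:30–13:10, 13:35–13:40.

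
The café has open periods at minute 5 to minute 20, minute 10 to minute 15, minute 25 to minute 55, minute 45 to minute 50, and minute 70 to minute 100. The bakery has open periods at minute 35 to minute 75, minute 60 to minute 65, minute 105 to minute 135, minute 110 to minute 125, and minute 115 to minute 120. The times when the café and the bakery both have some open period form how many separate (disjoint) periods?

2

A, merged: minute 5 to minute 20, minute 25 to minute 55, minute 70 to minute 100.
B, merged: minute 35 to minute 75, minute 105 to minute 135.
A ∩ B = minute 35 to minute 55, minute 70 to minute 75.
That is 2 disjoint pieces.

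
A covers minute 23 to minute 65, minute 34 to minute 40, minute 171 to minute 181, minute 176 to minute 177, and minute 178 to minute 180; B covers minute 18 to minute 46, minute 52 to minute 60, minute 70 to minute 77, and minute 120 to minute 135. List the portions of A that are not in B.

Merge the first list: minute 23 to minute 65, minute 171 to minute 181.
minute 23 to minute 65 minus B → minute 46 to minute 52, minute 60 to minute 65.
minute 171 to minute 181: no B overlap → unchanged.

minute 46 to minute 52, minute 60 to minute 65, minute 171 to minute 181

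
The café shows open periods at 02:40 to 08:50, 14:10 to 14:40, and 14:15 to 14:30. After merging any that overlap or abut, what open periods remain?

14:10–14:40 is disjoint → start new block.
14:15–14:30 overlaps/touches 14:10–14:40 → extend to 14:10–14:40.

02:40–08:50, 14:10–14:40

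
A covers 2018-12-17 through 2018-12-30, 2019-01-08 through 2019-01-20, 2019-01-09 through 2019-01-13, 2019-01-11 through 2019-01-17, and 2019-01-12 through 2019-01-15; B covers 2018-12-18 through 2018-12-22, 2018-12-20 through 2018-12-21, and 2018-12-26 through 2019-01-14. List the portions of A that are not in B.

A, merged: 2018-12-17 through 2018-12-30, 2019-01-08 through 2019-01-20.
B, merged: 2018-12-18 through 2018-12-22, 2018-12-26 through 2019-01-14.
2018-12-17 through 2018-12-30 \ B = 2018-12-17 through 2018-12-17, 2018-12-23 through 2018-12-25.
2019-01-08 through 2019-01-20 \ B = 2019-01-15 through 2019-01-20.

2018-12-17 through 2018-12-17, 2018-12-23 through 2018-12-25, 2019-01-15 through 2019-01-20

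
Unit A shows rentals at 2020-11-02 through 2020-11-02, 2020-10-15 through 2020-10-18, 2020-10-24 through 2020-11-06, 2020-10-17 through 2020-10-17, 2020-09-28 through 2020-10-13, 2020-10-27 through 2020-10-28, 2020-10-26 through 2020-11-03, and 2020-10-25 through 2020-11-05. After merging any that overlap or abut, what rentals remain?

Sort by start: 2020-09-28 through 2020-10-13, 2020-10-15 through 2020-10-18, 2020-10-17 through 2020-10-17, 2020-10-24 through 2020-11-06, 2020-10-25 through 2020-11-05, 2020-10-26 through 2020-11-03, 2020-10-27 through 2020-10-28, 2020-11-02 through 2020-11-02.
2020-10-15 through 2020-10-18 is disjoint → start new block.
2020-10-17 through 2020-10-17 overlaps/touches 2020-10-15 through 2020-10-18 → extend to 2020-10-15 through 2020-10-18.
2020-10-24 through 2020-11-06 is disjoint → start new block.
2020-10-25 through 2020-11-05 overlaps/touches 2020-10-24 through 2020-11-06 → extend to 2020-10-24 through 2020-11-06.
2020-10-26 through 2020-11-03 overlaps/touches 2020-10-24 through 2020-11-06 → extend to 2020-10-24 through 2020-11-06.
2020-10-27 through 2020-10-28 overlaps/touches 2020-10-24 through 2020-11-06 → extend to 2020-10-24 through 2020-11-06.
2020-11-02 through 2020-11-02 overlaps/touches 2020-10-24 through 2020-11-06 → extend to 2020-10-24 through 2020-11-06.

2020-09-28 through 2020-10-13, 2020-10-15 through 2020-10-18, 2020-10-24 through 2020-11-06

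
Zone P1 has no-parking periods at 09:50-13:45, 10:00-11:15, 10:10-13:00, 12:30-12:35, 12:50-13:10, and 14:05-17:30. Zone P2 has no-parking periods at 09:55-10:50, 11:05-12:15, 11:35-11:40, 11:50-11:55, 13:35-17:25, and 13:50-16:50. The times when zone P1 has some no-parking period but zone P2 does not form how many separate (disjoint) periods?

4

First set merges to 09:50-13:45, 14:05-17:30.
Second set merges to 09:55-10:50, 11:05-12:15, 13:35-17:25.
A \ B = 09:50-09:55, 10:50-11:05, 12:15-13:35, 17:25-17:30.
That is 4 disjoint pieces.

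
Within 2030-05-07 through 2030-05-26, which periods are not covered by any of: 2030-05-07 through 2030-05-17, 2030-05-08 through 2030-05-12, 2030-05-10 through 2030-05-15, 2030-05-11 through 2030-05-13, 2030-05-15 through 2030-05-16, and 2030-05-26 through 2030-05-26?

2030-05-18 through 2030-05-25

Covered (merged): 2030-05-07 through 2030-05-17, 2030-05-26 through 2030-05-26.
Uncovered inside 2030-05-07 through 2030-05-26: 2030-05-18 through 2030-05-25.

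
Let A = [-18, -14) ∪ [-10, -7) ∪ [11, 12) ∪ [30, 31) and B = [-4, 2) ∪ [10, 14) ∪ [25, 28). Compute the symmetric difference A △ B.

[-18, -14) ∪ [-10, -7) ∪ [-4, 2) ∪ [10, 11) ∪ [12, 14) ∪ [25, 28) ∪ [30, 31)

A but not B: [-18, -14), [-10, -7), [30, 31).
B but not A: [-4, 2), [10, 11), [12, 14), [25, 28).
Combining gives A △ B.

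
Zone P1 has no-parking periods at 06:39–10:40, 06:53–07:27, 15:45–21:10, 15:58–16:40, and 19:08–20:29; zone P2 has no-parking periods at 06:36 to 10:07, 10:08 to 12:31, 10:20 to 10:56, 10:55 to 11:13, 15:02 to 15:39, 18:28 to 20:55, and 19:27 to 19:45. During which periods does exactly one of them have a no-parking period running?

First set merges to 06:39–10:40, 15:45–21:10.
Second set merges to 06:36–10:07, 10:08–12:31, 15:02–15:39, 18:28–20:55.
Only in the first: 10:07–10:08, 15:45–18:28, 20:55–21:10.
Only in the second: 06:36–06:39, 10:40–12:31, 15:02–15:39.
Together these are the periods covered by exactly one.

06:36–06:39, 10:07–10:08, 10:40–12:31, 15:02–15:39, 15:45–18:28, 20:55–21:10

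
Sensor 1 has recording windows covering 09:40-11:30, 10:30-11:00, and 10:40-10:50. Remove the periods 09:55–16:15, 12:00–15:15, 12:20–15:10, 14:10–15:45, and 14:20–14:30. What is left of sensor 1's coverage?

09:40–09:55

First set merges to 09:40–11:30.
Second set merges to 09:55–16:15.
09:40–11:30 minus B → 09:40–09:55.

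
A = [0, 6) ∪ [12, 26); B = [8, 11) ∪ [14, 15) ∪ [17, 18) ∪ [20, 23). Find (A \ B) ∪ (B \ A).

[0, 6) ∪ [8, 11) ∪ [12, 14) ∪ [15, 17) ∪ [18, 20) ∪ [23, 26)

A \ B = [0, 6), [12, 14), [15, 17), [18, 20), [23, 26).
B \ A = [8, 11).
Union of the two gives the symmetric difference.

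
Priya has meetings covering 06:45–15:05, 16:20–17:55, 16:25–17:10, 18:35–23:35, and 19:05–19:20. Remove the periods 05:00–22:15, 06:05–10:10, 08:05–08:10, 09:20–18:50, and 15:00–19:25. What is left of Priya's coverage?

22:15-23:35

Merge the first list: 06:45-15:05, 16:20-17:55, 18:35-23:35.
Merge the second list: 05:00-22:15.
06:45-15:05: entirely removed.
16:20-17:55: entirely removed.
18:35-23:35 \ B = 22:15-23:35.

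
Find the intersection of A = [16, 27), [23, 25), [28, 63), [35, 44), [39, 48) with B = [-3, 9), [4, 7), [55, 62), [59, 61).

A, merged: [16, 27), [28, 63).
B, merged: [-3, 9), [55, 62).
[16, 27) falls entirely outside B.
[28, 63) overlaps B on [55, 62).

[55, 62)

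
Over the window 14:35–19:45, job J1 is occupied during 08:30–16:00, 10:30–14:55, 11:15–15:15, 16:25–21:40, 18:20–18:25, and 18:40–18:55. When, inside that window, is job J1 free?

16:00–16:25

Covered (merged): 08:30–16:00, 16:25–21:40.
Gaps within 14:35–19:45: 16:00–16:25.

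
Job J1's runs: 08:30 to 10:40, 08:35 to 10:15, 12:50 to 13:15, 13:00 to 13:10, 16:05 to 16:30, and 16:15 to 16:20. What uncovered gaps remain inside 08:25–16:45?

08:25–08:30, 10:40–12:50, 13:15–16:05, 16:30–16:45

Covered (merged): 08:30–10:40, 12:50–13:15, 16:05–16:30.
Gaps within 08:25–16:45: 08:25–08:30, 10:40–12:50, 13:15–16:05, 16:30–16:45.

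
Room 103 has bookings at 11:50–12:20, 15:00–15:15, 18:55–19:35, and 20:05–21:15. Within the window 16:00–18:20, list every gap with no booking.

16:00–18:20

Covered (merged): 11:50–12:20, 15:00–15:15, 18:55–19:35, 20:05–21:15.
Uncovered inside 16:00–18:20: 16:00–18:20.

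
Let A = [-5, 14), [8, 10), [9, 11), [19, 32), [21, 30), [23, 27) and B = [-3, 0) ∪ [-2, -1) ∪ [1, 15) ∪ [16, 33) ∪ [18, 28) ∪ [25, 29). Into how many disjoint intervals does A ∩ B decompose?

A, merged: [-5, 14), [19, 32).
B, merged: [-3, 0), [1, 15), [16, 33).
A ∩ B = [-3, 0), [1, 14), [19, 32).
That is 3 disjoint pieces.

3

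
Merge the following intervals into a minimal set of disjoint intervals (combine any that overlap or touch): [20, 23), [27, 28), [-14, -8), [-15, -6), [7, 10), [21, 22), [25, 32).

Sort by start: [-15, -6), [-14, -8), [7, 10), [20, 23), [21, 22), [25, 32), [27, 28).
[-14, -8) overlaps/touches [-15, -6) → extend to [-15, -6).
[7, 10) is disjoint → start new block.
[20, 23) is disjoint → start new block.
[21, 22) overlaps/touches [20, 23) → extend to [20, 23).
[25, 32) is disjoint → start new block.
[27, 28) overlaps/touches [25, 32) → extend to [25, 32).

[-15, -6) ∪ [7, 10) ∪ [20, 23) ∪ [25, 32)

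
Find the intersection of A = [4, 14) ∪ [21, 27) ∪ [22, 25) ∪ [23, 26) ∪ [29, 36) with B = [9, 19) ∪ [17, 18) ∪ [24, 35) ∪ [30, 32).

[9, 14) ∪ [24, 27) ∪ [29, 35)

Merge the first list: [4, 14), [21, 27), [29, 36).
Merge the second list: [9, 19), [24, 35).
[4, 14) ∩ B → [9, 14).
[21, 27) ∩ B → [24, 27).
[29, 36) ∩ B → [29, 35).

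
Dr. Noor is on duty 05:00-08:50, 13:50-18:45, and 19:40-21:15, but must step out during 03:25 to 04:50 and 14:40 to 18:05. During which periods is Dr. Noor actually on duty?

05:00–08:50, 13:50–14:40, 18:05–18:45, 19:40–21:15

05:00–08:50: no B overlap → unchanged.
13:50–18:45 minus B → 13:50–14:40, 18:05–18:45.
19:40–21:15: no B overlap → unchanged.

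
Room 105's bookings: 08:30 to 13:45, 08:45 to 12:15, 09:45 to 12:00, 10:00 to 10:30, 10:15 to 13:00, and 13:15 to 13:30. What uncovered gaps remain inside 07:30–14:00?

After merging, the occupied span is 08:30–13:45.
Uncovered inside 07:30–14:00: 07:30–08:30, 13:45–14:00.

07:30–08:30, 13:45–14:00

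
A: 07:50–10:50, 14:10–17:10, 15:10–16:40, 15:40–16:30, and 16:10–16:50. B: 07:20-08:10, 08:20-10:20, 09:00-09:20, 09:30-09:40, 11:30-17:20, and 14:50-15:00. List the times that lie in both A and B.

07:50–08:10, 08:20–10:20, 14:10–17:10

Merge the first list: 07:50–10:50, 14:10–17:10.
Merge the second list: 07:20–08:10, 08:20–10:20, 11:30–17:20.
07:50–10:50 overlaps B on 07:50–08:10, 08:20–10:20.
14:10–17:10 overlaps B on 14:10–17:10.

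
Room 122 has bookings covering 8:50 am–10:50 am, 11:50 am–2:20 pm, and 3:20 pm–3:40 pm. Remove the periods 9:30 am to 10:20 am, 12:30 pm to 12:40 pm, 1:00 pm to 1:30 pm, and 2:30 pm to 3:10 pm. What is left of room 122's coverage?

8:50 am–10:50 am \ B = 8:50 am–9:30 am, 10:20 am–10:50 am.
11:50 am–2:20 pm \ B = 11:50 am–12:30 pm, 12:40 pm–1:00 pm, 1:30 pm–2:20 pm.
3:20 pm–3:40 pm: nothing removed.

8:50 am–9:30 am, 10:20 am–10:50 am, 11:50 am–12:30 pm, 12:40 pm–1:00 pm, 1:30 pm–2:20 pm, 3:20 pm–3:40 pm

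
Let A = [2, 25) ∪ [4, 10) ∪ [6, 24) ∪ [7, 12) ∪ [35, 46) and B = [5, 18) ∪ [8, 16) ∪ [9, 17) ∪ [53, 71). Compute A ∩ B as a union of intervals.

[5, 18)

A, merged: [2, 25), [35, 46).
B, merged: [5, 18), [53, 71).
[2, 25) ∩ B → [5, 18).
[35, 46) meets no B interval.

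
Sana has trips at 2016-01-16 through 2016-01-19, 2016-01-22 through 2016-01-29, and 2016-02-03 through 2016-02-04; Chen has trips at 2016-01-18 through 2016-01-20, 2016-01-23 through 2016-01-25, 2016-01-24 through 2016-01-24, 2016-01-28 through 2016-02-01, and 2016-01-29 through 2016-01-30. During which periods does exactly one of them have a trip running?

Second set merges to 2016-01-18 through 2016-01-20, 2016-01-23 through 2016-01-25, 2016-01-28 through 2016-02-01.
A but not B: 2016-01-16 through 2016-01-17, 2016-01-22 through 2016-01-22, 2016-01-26 through 2016-01-27, 2016-02-03 through 2016-02-04.
B but not A: 2016-01-20 through 2016-01-20, 2016-01-30 through 2016-02-01.
Combining gives A △ B.

2016-01-16 through 2016-01-17, 2016-01-20 through 2016-01-20, 2016-01-22 through 2016-01-22, 2016-01-26 through 2016-01-27, 2016-01-30 through 2016-02-01, 2016-02-03 through 2016-02-04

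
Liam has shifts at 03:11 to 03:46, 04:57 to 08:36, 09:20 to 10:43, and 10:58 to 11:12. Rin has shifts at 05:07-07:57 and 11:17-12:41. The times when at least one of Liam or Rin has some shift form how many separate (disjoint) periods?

5

A ∪ B = 03:11-03:46, 04:57-08:36, 09:20-10:43, 10:58-11:12, 11:17-12:41.
That is 5 disjoint pieces.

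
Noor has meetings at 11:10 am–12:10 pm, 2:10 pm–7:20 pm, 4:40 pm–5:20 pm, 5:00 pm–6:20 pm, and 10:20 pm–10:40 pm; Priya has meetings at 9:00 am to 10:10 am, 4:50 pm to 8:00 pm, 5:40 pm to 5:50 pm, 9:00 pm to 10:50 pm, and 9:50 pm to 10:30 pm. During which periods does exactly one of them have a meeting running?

First set merges to 11:10 am–12:10 pm, 2:10 pm–7:20 pm, 10:20 pm–10:40 pm.
Second set merges to 9:00 am–10:10 am, 4:50 pm–8:00 pm, 9:00 pm–10:50 pm.
A \ B = 11:10 am–12:10 pm, 2:10 pm–4:50 pm.
B \ A = 9:00 am–10:10 am, 7:20 pm–8:00 pm, 9:00 pm–10:20 pm, 10:40 pm–10:50 pm.
Union of the two gives the symmetric difference.

9:00 am–10:10 am, 11:10 am–12:10 pm, 2:10 pm–4:50 pm, 7:20 pm–8:00 pm, 9:00 pm–10:20 pm, 10:40 pm–10:50 pm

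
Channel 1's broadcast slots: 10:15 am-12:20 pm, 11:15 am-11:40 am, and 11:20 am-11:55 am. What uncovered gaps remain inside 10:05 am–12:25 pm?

10:05 am–10:15 am, 12:20 pm–12:25 pm

Covered (merged): 10:15 am–12:20 pm.
Uncovered inside 10:05 am–12:25 pm: 10:05 am–10:15 am, 12:20 pm–12:25 pm.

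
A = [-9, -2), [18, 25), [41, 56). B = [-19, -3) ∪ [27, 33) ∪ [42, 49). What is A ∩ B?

[-9, -2) meets the second set on [-9, -3).
[18, 25): no overlap with the second set.
[41, 56) meets the second set on [42, 49).

[-9, -3) ∪ [42, 49)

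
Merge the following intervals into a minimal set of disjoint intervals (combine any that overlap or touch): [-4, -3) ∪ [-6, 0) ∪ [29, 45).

Sort by start: [-6, 0), [-4, -3), [29, 45).
[-4, -3) overlaps/touches [-6, 0) → extend to [-6, 0).
[29, 45) is disjoint → start new block.

[-6, 0) ∪ [29, 45)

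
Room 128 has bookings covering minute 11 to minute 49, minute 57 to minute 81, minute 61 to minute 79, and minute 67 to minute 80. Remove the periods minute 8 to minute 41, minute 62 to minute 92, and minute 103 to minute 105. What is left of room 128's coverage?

A, merged: minute 11 to minute 49, minute 57 to minute 81.
minute 11 to minute 49 minus B → minute 41 to minute 49.
minute 57 to minute 81 minus B → minute 57 to minute 62.

minute 41 to minute 49, minute 57 to minute 62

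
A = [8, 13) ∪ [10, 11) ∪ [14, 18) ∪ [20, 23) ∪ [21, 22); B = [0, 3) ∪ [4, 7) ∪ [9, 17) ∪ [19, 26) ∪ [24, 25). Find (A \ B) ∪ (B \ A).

A, merged: [8, 13), [14, 18), [20, 23).
B, merged: [0, 3), [4, 7), [9, 17), [19, 26).
A \ B = [8, 9), [17, 18).
B \ A = [0, 3), [4, 7), [13, 14), [19, 20), [23, 26).
Union of the two gives the symmetric difference.

[0, 3) ∪ [4, 7) ∪ [8, 9) ∪ [13, 14) ∪ [17, 18) ∪ [19, 20) ∪ [23, 26)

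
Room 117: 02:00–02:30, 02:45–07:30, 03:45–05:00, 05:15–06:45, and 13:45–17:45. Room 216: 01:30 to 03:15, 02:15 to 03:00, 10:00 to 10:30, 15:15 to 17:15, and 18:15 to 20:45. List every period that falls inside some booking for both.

Merge the first list: 02:00–02:30, 02:45–07:30, 13:45–17:45.
Merge the second list: 01:30–03:15, 10:00–10:30, 15:15–17:15, 18:15–20:45.
02:00–02:30 overlaps B on 02:00–02:30.
02:45–07:30 overlaps B on 02:45–03:15.
13:45–17:45 overlaps B on 15:15–17:15.

02:00–02:30, 02:45–03:15, 15:15–17:15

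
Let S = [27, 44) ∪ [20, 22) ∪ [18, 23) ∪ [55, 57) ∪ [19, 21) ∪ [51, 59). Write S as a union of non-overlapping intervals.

Sort by start: [18, 23), [19, 21), [20, 22), [27, 44), [51, 59), [55, 57).
[19, 21) overlaps/touches [18, 23) → extend to [18, 23).
[20, 22) overlaps/touches [18, 23) → extend to [18, 23).
[27, 44) is disjoint → start new block.
[51, 59) is disjoint → start new block.
[55, 57) overlaps/touches [51, 59) → extend to [51, 59).

[18, 23) ∪ [27, 44) ∪ [51, 59)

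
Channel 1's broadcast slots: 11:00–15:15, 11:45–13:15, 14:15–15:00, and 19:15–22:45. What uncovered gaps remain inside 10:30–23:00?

The merged coverage is 11:00-15:15, 19:15-22:45.
Uncovered inside 10:30-23:00: 10:30-11:00, 15:15-19:15, 22:45-23:00.

10:30-11:00, 15:15-19:15, 22:45-23:00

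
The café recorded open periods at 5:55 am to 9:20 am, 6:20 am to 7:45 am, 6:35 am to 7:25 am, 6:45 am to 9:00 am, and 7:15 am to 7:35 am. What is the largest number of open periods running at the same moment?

Sweep endpoints in order; track running count of active intervals.
Peak of 5 reached at 7:15 am.

5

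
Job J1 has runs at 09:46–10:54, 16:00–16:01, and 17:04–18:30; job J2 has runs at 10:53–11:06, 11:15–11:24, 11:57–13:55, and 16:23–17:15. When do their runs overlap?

10:53-10:54, 17:04-17:15

09:46-10:54 meets the second set on 10:53-10:54.
16:00-16:01: no overlap with the second set.
17:04-18:30 meets the second set on 17:04-17:15.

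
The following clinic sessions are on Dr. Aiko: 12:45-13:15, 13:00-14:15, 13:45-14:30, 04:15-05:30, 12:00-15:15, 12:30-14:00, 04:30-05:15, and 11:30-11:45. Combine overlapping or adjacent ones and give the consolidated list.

Sort by start: 04:15–05:30, 04:30–05:15, 11:30–11:45, 12:00–15:15, 12:30–14:00, 12:45–13:15, 13:00–14:15, 13:45–14:30.
04:30–05:15 overlaps/touches 04:15–05:30 → extend to 04:15–05:30.
11:30–11:45 is disjoint → start new block.
12:00–15:15 is disjoint → start new block.
12:30–14:00 overlaps/touches 12:00–15:15 → extend to 12:00–15:15.
12:45–13:15 overlaps/touches 12:00–15:15 → extend to 12:00–15:15.
13:00–14:15 overlaps/touches 12:00–15:15 → extend to 12:00–15:15.
13:45–14:30 overlaps/touches 12:00–15:15 → extend to 12:00–15:15.

04:15–05:30, 11:30–11:45, 12:00–15:15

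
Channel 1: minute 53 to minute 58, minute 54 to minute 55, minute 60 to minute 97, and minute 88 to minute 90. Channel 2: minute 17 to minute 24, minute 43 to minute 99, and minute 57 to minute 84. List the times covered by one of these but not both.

minute 17 to minute 24, minute 43 to minute 53, minute 58 to minute 60, minute 97 to minute 99

A, merged: minute 53 to minute 58, minute 60 to minute 97.
B, merged: minute 17 to minute 24, minute 43 to minute 99.
A \ B = none.
B \ A = minute 17 to minute 24, minute 43 to minute 53, minute 58 to minute 60, minute 97 to minute 99.
Union of the two gives the symmetric difference.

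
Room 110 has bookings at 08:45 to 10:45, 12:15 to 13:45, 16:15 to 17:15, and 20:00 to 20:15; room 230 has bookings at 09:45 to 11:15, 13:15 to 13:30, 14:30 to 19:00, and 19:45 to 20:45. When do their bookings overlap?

09:45–10:45, 13:15–13:30, 16:15–17:15, 20:00–20:15

08:45–10:45 meets the second set on 09:45–10:45.
12:15–13:45 meets the second set on 13:15–13:30.
16:15–17:15 meets the second set on 16:15–17:15.
20:00–20:15 meets the second set on 20:00–20:15.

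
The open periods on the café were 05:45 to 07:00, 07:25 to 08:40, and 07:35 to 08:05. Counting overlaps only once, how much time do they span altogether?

2 h 30 min

Merged: 05:45–07:00, 07:25–08:40.
Lengths: 1 h 15 min + 1 h 15 min = 2 h 30 min.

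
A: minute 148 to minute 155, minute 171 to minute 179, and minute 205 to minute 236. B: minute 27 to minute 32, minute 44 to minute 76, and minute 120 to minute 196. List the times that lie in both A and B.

minute 148 to minute 155 ∩ B → minute 148 to minute 155.
minute 171 to minute 179 ∩ B → minute 171 to minute 179.
minute 205 to minute 236 meets no B interval.

minute 148 to minute 155, minute 171 to minute 179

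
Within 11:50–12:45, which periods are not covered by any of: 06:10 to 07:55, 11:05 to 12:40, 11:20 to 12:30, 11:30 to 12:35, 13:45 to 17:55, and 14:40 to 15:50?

12:40-12:45

After merging, the occupied span is 06:10-07:55, 11:05-12:40, 13:45-17:55.
Uncovered inside 11:50-12:45: 12:40-12:45.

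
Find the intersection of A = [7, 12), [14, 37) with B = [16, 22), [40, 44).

[7, 12): no overlap with the second set.
[14, 37) meets the second set on [16, 22).

[16, 22)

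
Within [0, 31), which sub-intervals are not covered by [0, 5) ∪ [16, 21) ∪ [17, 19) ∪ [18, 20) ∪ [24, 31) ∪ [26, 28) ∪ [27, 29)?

[5, 16) ∪ [21, 24)

The merged coverage is [0, 5), [16, 21), [24, 31).
Complement within [0, 31): [5, 16), [21, 24).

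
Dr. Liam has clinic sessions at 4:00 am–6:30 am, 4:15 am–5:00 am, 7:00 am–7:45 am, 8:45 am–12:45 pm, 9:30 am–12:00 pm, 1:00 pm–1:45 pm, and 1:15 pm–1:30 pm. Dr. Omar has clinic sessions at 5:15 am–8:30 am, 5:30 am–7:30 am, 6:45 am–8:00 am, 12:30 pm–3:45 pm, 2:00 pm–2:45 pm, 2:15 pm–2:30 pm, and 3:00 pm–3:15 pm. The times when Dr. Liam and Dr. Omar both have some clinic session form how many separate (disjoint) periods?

First set merges to 4:00 am–6:30 am, 7:00 am–7:45 am, 8:45 am–12:45 pm, 1:00 pm–1:45 pm.
Second set merges to 5:15 am–8:30 am, 12:30 pm–3:45 pm.
A ∩ B = 5:15 am–6:30 am, 7:00 am–7:45 am, 12:30 pm–12:45 pm, 1:00 pm–1:45 pm.
That is 4 disjoint pieces.

4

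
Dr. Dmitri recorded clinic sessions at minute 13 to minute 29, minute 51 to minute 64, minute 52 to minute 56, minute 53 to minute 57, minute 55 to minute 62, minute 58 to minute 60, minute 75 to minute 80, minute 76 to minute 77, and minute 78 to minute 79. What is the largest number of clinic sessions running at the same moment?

4

At minute 55, 4 of the intervals are simultaneously active.
No point has more.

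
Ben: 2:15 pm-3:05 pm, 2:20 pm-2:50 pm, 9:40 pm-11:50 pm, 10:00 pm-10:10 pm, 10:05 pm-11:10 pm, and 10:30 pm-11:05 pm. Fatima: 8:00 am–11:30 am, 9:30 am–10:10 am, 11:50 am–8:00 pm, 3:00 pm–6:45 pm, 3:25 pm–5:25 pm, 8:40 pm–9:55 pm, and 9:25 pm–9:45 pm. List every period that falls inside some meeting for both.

First set merges to 2:15 pm–3:05 pm, 9:40 pm–11:50 pm.
Second set merges to 8:00 am–11:30 am, 11:50 am–8:00 pm, 8:40 pm–9:55 pm.
2:15 pm–3:05 pm overlaps B on 2:15 pm–3:05 pm.
9:40 pm–11:50 pm overlaps B on 9:40 pm–9:55 pm.

2:15 pm–3:05 pm, 9:40 pm–9:55 pm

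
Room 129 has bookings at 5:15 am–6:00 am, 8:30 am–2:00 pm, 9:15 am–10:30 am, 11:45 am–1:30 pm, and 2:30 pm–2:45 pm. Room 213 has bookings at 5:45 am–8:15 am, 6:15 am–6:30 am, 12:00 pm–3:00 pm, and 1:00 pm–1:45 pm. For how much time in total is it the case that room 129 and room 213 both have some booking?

2 h 30 min

A, merged: 5:15 am-6:00 am, 8:30 am-2:00 pm, 2:30 pm-2:45 pm.
B, merged: 5:45 am-8:15 am, 12:00 pm-3:00 pm.
A ∩ B = 5:45 am-6:00 am, 12:00 pm-2:00 pm, 2:30 pm-2:45 pm.
Total: 15 min + 2 h + 15 min = 2 h 30 min.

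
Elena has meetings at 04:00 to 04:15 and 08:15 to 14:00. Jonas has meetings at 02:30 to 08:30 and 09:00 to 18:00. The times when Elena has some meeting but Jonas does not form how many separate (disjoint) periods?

A \ B = 08:30–09:00.
That is 1 disjoint piece.

1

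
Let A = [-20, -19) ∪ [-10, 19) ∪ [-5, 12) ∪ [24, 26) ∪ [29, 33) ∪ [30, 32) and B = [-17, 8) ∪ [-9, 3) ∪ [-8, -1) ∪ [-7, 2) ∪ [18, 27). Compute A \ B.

[-20, -19) ∪ [8, 18) ∪ [29, 33)

First set merges to [-20, -19), [-10, 19), [24, 26), [29, 33).
Second set merges to [-17, 8), [18, 27).
[-20, -19): nothing removed.
[-10, 19) \ B = [8, 18).
[24, 26): entirely removed.
[29, 33): nothing removed.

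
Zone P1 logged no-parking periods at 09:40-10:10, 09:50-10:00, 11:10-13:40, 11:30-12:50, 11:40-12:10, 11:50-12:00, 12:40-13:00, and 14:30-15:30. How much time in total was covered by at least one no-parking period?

Merged: 09:40-10:10, 11:10-13:40, 14:30-15:30.
Lengths: 30 min + 2 h 30 min + 1 h = 4 h.

4 h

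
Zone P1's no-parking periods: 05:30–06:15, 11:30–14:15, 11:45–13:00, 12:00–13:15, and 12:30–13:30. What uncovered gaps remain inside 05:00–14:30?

05:00-05:30, 06:15-11:30, 14:15-14:30

The merged coverage is 05:30-06:15, 11:30-14:15.
Gaps within 05:00-14:30: 05:00-05:30, 06:15-11:30, 14:15-14:30.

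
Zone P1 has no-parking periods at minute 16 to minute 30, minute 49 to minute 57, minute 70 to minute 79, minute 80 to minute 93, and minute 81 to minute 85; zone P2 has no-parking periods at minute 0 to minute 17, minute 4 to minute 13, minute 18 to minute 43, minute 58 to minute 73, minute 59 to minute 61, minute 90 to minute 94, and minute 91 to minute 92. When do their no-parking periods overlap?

minute 16 to minute 17, minute 18 to minute 30, minute 70 to minute 73, minute 90 to minute 93

A, merged: minute 16 to minute 30, minute 49 to minute 57, minute 70 to minute 79, minute 80 to minute 93.
B, merged: minute 0 to minute 17, minute 18 to minute 43, minute 58 to minute 73, minute 90 to minute 94.
minute 16 to minute 30 meets the second set on minute 16 to minute 17, minute 18 to minute 30.
minute 49 to minute 57: no overlap with the second set.
minute 70 to minute 79 meets the second set on minute 70 to minute 73.
minute 80 to minute 93 meets the second set on minute 90 to minute 93.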